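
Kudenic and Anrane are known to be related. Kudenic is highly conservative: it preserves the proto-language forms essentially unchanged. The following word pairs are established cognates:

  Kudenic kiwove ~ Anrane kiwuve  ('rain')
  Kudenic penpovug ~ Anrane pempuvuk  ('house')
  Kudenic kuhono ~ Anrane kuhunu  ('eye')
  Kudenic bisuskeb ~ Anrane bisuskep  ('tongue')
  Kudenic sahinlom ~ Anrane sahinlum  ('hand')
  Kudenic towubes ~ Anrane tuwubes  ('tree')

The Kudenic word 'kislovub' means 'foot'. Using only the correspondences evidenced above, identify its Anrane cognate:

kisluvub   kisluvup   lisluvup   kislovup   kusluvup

kisluvup

kiwove ~ kiwuve, penpovug ~ pempuvuk — Kudenic o corresponds to Anrane u after a consonant, before a labial obstruent.
bisuskeb ~ bisuskep — Kudenic b corresponds to Anrane p word-finally.
Applying these to Kudenic 'kislovub':
  kislovub → kisluvub   (o→u after a consonant, before a labial obstruent)
  kisluvub → kisluvup   (b→p word-finally)
So the Anrane cognate is 'kisluvup'.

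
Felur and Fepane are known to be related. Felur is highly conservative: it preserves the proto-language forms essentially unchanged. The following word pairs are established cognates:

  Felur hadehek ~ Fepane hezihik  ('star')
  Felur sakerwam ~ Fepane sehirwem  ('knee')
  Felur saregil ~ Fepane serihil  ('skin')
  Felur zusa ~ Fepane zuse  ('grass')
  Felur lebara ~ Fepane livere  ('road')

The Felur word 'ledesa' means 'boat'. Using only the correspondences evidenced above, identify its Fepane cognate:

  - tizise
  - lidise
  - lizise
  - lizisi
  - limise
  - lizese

hadehek ~ hezihik, saregil ~ serihil — Felur e corresponds to Fepane i after a consonant, before a consonant other than r, m, n, p, b, f, v.
hadehek ~ hezihik — Felur d corresponds to Fepane z between vowels (before a front vowel).
zusa ~ zuse, lebara ~ livere — Felur a corresponds to Fepane e word-finally.
Applying these to Felur 'ledesa':
  ledesa → lidesa   (e→i after a consonant, before a consonant other than r, m, n, p, b, f, v)
  lidesa → lizesa   (d→z between vowels (before a front vowel))
  lizesa → lizisa   (e→i after a consonant, before a consonant other than r, m, n, p, b, f, v)
  lizisa → lizise   (a→e word-finally)
So the Fepane cognate is 'lizise'.

lizise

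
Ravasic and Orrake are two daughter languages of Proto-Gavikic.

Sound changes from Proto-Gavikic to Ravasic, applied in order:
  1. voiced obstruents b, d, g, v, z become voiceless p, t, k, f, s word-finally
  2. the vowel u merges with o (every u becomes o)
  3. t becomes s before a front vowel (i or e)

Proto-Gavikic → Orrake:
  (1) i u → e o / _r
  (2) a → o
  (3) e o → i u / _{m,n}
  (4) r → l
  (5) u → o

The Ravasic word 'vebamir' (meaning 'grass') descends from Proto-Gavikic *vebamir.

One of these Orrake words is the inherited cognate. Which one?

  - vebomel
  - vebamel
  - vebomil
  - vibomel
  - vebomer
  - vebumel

Orrake: start from *vebamir.
  rule 1 (pre-rhotic lowering): vebamir → vebamer
  rule 2 (vowel merger): vebamer → vebomer
  rule 3 (pre-nasal raising): vebomer → vebumer
  rule 4 (unconditioned shift): vebumer → vebumel
  rule 5 (vowel merger): vebumel → vebomel
  ⇒ Orrake vebomel
Only 'vebomel' matches the regular Orrake development of *vebamir.

vebomel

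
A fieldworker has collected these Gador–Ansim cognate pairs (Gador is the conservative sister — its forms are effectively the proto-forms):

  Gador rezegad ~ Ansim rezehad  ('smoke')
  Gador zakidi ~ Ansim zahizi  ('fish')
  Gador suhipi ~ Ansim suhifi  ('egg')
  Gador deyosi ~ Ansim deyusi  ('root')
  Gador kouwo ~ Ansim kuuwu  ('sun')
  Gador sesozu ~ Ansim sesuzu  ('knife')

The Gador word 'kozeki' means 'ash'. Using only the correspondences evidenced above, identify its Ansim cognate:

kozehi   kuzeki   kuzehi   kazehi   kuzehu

kuzehi

deyosi ~ deyusi, sesozu ~ sesuzu — Gador o corresponds to Ansim u after a consonant, before a consonant other than r, m, n, p, b, f, v.
zakidi ~ zahizi — Gador k corresponds to Ansim h between vowels (before a front vowel).
Applying these to Gador 'kozeki':
  kozeki → kuzeki   (o→u after a consonant, before a consonant other than r, m, n, p, b, f, v)
  kuzeki → kuzehi   (k→h between vowels (before a front vowel))
So the Ansim cognate is 'kuzehi'.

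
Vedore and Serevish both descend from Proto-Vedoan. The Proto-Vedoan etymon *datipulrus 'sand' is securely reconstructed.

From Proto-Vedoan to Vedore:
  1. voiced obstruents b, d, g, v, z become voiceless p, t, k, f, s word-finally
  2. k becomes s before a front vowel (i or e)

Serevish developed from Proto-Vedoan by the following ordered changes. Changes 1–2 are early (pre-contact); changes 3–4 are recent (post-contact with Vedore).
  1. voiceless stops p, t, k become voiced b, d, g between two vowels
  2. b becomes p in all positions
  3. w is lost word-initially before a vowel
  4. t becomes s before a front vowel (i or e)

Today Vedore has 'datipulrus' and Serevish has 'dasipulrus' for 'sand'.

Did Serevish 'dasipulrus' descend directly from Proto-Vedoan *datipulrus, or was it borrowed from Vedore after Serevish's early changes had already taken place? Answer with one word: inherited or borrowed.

borrowed

If inherited, *datipulrus would pass through all of Serevish's changes:
Serevish: *datipulrus > dadibulrus > dadipulrus  (by intervocalic voicing, unconditioned shift)
If borrowed from Vedore 'datipulrus' after the early changes, it would undergo only the recent ones:
  rule 3 (glide loss): no change (datipulrus)
  rule 4 (palatalisation): datipulrus → dasipulrus
  ⇒ as a loan: dasipulrus
Serevish 'dasipulrus' matches the loan outcome 'dasipulrus', not the inherited 'dadipulrus' — it skipped the early Serevish changes, so it was borrowed from Vedore.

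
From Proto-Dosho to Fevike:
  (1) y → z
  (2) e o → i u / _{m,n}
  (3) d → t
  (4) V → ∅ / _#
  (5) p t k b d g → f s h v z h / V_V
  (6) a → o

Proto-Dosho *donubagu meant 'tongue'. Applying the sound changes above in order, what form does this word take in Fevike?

Fevike: *donubagu > dunubagu > tunubagu > tunubag > tunuvag > tunuvog  (by pre-nasal raising, unconditioned shift, apocope, intervocalic lenition, vowel merger)

tunuvog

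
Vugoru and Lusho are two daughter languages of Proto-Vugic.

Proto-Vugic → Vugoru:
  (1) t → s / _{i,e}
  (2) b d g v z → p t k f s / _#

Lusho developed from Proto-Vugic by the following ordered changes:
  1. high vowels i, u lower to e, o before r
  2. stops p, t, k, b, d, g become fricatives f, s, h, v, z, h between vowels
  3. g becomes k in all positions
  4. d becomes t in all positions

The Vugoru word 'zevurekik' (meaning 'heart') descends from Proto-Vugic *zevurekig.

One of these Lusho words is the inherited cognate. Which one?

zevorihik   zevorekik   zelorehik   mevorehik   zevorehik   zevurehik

zevorehik

Lusho: *zevurekig > zevorekig > zevorehig > zevorehik  (by pre-rhotic lowering, intervocalic lenition, unconditioned shift)
The other candidates each miss or misapply at least one Lusho change.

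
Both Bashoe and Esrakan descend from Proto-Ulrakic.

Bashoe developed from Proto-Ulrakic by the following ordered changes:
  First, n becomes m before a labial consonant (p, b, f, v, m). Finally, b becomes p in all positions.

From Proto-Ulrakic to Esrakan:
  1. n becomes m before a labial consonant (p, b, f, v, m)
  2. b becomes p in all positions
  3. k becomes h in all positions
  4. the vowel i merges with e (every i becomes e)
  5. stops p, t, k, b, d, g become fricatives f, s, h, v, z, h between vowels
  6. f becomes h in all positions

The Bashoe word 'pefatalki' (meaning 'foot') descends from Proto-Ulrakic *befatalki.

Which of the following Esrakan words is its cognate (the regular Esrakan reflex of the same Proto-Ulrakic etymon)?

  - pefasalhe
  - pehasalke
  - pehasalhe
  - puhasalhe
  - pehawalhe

pehasalhe

Esrakan: start from *befatalki.
  rule 1: no change — befatalki
  rule 2 (unconditioned shift): befatalki → pefatalki
  rule 3 (unconditioned shift): pefatalki → pefatalhi
  rule 4 (vowel merger): pefatalhi → pefatalhe
  rule 5 (intervocalic lenition): pefatalhe → pefasalhe
  rule 6 (unconditioned shift): pefasalhe → pehasalhe
  ⇒ Esrakan pehasalhe
Among the options, 'pehasalhe' alone shows every Esrakan change applied in order.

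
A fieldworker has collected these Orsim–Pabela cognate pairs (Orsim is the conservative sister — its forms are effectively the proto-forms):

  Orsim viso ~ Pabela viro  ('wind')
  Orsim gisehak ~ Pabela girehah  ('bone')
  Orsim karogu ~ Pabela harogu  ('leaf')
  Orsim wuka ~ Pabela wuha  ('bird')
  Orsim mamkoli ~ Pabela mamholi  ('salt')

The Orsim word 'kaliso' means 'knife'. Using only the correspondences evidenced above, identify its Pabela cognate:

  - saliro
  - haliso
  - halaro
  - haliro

karogu ~ harogu — Orsim k corresponds to Pabela h word-initially before a back vowel.
viso ~ viro — Orsim s corresponds to Pabela r between vowels (before a back vowel).
Applying these to Orsim 'kaliso':
  kaliso → haliso   (k→h word-initially before a back vowel)
  haliso → haliro   (s→r between vowels (before a back vowel))
So the Pabela cognate is 'haliro'.

haliro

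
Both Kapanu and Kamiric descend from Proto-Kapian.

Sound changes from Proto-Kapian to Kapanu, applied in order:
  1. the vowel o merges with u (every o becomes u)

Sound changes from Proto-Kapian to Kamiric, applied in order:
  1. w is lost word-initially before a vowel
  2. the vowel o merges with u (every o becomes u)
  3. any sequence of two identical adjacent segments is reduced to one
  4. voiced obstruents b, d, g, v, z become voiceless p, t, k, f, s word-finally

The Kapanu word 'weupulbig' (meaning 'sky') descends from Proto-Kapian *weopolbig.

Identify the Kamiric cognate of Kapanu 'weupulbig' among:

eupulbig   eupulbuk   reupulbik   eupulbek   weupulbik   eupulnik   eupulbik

eupulbik

Kamiric: *weopolbig > eopolbig > eupulbig > eupulbik  (by glide loss, vowel merger, final devoicing)
Only 'eupulbik' matches the regular Kamiric development of *weopolbig.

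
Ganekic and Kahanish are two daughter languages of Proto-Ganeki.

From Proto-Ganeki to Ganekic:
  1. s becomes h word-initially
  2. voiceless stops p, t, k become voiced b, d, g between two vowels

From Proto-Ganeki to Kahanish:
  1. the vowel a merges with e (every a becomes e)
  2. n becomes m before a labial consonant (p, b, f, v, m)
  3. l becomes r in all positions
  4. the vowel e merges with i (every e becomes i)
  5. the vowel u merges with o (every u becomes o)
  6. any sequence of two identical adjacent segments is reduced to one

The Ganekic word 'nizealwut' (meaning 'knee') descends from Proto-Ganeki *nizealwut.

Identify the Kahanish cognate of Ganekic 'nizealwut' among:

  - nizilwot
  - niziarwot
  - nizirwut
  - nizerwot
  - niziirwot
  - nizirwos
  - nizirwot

nizirwot

Kahanish: start from *nizealwut.
  rule 1 (vowel merger): nizealwut → nizeelwut
  rule 2: no change — nizeelwut
  rule 3 (unconditioned shift): nizeelwut → nizeerwut
  rule 4 (vowel merger): nizeerwut → niziirwut
  rule 5 (vowel merger): niziirwut → niziirwot
  rule 6 (degemination): niziirwot → nizirwot
  ⇒ Kahanish nizirwot
Only 'nizirwot' matches the regular Kahanish development of *nizealwut.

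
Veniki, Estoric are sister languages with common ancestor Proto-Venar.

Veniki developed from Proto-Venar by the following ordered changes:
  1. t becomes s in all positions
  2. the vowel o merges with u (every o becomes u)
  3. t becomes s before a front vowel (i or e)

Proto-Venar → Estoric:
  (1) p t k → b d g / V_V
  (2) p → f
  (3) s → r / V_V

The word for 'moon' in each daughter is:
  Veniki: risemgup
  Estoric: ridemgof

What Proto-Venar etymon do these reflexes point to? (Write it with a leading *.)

Position 3: Veniki has s, Estoric has d. Taking the neighbouring segments as reconstructed: Veniki s could go back to *t or *s; Estoric d could go back to *t or *d — the one source consistent with every daughter is *t.
Position 8: Veniki has p, Estoric has f. Veniki preserves p here (none of its changes turn any other segment into p), so the proto-segment is *p.
This points to *ritemgop. Verify forward in each daughter:
Veniki: start from *ritemgop.
  rule 1 (unconditioned shift): ritemgop → risemgop
  rule 2 (vowel merger): risemgop → risemgup
  rule 3: no change — risemgup
  ⇒ Veniki risemgup
Estoric: *ritemgop > ridemgop > ridemgof  (by intervocalic voicing, unconditioned shift)
No other proto-form is consistent with every reflex, so the reconstruction is *ritemgop.

*ritemgop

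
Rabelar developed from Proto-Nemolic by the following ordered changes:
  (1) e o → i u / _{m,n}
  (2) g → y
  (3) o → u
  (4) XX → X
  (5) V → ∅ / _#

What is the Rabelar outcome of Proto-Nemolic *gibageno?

yibayin

Rabelar: *gibageno
  gibageno → gibagino   [pre-nasal raising]
  gibagino → yibayino   [unconditioned shift]
  yibayino → yibayinu   [vowel merger]
  yibayinu (rule 4 does not apply)
  yibayinu → yibayin   [apocope]
  giving Rabelar yibayin.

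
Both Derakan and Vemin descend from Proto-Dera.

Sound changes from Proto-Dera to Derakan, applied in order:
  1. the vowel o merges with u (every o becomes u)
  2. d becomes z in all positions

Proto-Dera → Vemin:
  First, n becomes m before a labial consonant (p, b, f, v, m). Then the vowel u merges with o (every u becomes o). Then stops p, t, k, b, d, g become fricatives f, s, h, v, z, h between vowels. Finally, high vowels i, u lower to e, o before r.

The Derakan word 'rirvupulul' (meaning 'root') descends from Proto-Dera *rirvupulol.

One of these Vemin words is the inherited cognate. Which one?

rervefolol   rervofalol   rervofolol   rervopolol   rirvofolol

rervofolol

Vemin: *rirvupulol
  rirvupulol (rule 1 does not apply)
  rirvupulol → rirvopolol   [vowel merger]
  rirvopolol → rirvofolol   [intervocalic lenition]
  rirvofolol → rervofolol   [pre-rhotic lowering]
  giving Vemin rervofolol.
Among the options, 'rervofolol' alone shows every Vemin change applied in order.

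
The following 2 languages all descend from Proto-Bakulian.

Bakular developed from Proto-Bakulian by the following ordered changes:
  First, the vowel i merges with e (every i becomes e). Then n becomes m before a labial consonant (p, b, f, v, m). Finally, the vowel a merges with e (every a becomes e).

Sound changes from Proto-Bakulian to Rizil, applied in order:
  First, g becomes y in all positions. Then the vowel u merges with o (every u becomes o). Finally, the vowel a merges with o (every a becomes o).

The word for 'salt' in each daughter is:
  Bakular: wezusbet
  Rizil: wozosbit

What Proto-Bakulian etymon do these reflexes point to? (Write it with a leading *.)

Position 2: Bakular has e, Rizil has o. Taking the neighbouring segments as reconstructed: Bakular e could go back to *a or *e or *i; Rizil o could go back to *a or *o or *u — the one source consistent with every daughter is *a.
Position 7: Bakular has e, Rizil has i. Rizil preserves i here (none of its changes turn any other segment into i), so the proto-segment is *i.
Position 4: Bakular has u, Rizil has o. Bakular preserves u here (none of its changes turn any other segment into u), so the proto-segment is *u.
Verify the candidate proto-form against each daughter:
Bakular: *wazusbit > wazusbet > wezusbet  (by vowel merger, vowel merger)
Rizil: *wazusbit > wazosbit > wozosbit  (by vowel merger, vowel merger)
*wazusbit is the unique common source.

*wazusbit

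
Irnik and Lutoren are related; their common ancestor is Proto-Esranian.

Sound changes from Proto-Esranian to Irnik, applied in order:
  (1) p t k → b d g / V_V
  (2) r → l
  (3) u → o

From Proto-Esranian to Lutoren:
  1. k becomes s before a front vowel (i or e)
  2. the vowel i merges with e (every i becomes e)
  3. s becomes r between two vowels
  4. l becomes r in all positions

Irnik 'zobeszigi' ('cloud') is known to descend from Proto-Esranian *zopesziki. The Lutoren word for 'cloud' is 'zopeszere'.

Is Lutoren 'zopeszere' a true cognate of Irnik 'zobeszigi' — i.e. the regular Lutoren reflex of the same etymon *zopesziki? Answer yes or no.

Derive the expected Lutoren reflex of *zopesziki:
Lutoren: start from *zopesziki.
  rule 1 (palatalisation): zopesziki → zopeszisi
  rule 2 (vowel merger): zopeszisi → zopeszese
  rule 3 (rhotacism): zopeszese → zopeszere
  rule 4: no change — zopeszere
  ⇒ Lutoren zopeszere
Lutoren 'zopeszere' matches the regular reflex exactly, so the pair is cognate.

yes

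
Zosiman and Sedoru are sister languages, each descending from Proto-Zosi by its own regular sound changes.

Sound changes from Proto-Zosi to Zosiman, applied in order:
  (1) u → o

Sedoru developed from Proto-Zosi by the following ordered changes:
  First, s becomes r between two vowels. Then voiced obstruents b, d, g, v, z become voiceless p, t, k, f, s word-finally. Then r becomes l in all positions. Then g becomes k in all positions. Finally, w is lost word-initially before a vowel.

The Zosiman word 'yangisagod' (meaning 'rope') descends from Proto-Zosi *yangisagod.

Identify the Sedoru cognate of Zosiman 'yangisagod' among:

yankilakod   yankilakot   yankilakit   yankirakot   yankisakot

yankilakot

Sedoru: *yangisagod
  yangisagod → yangiragod   [rhotacism]
  yangiragod → yangiragot   [final devoicing]
  yangiragot → yangilagot   [unconditioned shift]
  yangilagot → yankilakot   [unconditioned shift]
  yankilakot (rule 5 does not apply)
  giving Sedoru yankilakot.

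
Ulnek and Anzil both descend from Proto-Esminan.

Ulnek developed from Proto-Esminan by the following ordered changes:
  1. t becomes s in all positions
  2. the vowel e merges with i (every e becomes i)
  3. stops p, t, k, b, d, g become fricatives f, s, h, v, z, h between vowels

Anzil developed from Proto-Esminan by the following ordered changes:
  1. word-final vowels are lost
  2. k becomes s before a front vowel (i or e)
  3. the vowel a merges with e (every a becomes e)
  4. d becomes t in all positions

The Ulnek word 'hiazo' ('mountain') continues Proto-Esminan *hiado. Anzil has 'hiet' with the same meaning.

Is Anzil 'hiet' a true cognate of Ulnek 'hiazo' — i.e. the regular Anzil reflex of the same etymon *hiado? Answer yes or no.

yes

Derive the expected Anzil reflex of *hiado:
Anzil: start from *hiado.
  rule 1 (apocope): hiado → hiad
  rule 2: no change — hiad
  rule 3 (vowel merger): hiad → hied
  rule 4 (unconditioned shift): hied → hiet
  ⇒ Anzil hiet
Anzil 'hiet' matches the regular reflex exactly, so the pair is cognate.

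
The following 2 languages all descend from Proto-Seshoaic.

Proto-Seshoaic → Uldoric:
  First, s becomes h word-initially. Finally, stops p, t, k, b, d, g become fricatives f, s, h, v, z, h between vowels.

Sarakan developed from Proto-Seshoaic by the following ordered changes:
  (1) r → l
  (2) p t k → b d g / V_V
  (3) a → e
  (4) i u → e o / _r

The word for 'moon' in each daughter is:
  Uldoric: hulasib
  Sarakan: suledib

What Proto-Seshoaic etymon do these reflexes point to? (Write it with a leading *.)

*sulatib

Position 5: Uldoric has s, Sarakan has d. Taking the neighbouring segments as reconstructed: Uldoric s could go back to *t or *s; Sarakan d could go back to *t or *d — the one source consistent with every daughter is *t.
Position 4: Uldoric has a, Sarakan has e. Uldoric preserves a here (none of its changes turn any other segment into a), so the proto-segment is *a.
This points to *sulatib. Verify forward in each daughter:
Uldoric: *sulatib
  sulatib → hulatib   [debuccalisation]
  hulatib → hulasib   [intervocalic lenition]
  giving Uldoric hulasib.
Sarakan: *sulatib > suladib > suledib  (by intervocalic voicing, vowel merger)
*sulatib is the unique common source.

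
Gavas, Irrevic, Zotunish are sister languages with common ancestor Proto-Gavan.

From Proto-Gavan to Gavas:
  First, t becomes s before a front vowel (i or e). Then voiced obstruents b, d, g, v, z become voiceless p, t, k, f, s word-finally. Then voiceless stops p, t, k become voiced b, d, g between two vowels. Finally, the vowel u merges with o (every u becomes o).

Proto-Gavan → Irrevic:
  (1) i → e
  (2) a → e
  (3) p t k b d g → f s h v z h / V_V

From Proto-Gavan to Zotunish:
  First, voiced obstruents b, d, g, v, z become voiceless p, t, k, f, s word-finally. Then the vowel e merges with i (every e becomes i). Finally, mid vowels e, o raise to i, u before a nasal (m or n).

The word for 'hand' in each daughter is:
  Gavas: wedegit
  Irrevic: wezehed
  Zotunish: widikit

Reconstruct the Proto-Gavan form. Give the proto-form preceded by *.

Position 2: Gavas has e, Irrevic has e, Zotunish has i. Gavas preserves e here (none of its changes turn any other segment into e), so the proto-segment is *e.
Position 6: Gavas has i, Irrevic has e, Zotunish has i. Gavas preserves i here (none of its changes turn any other segment into i), so the proto-segment is *i.
This points to *wedekid. Verify forward in each daughter:
Gavas: *wedekid > wedekit > wedegit  (by final devoicing, intervocalic voicing)
Irrevic: *wedekid > wedeked > wezehed  (by vowel merger, intervocalic lenition)
Zotunish: *wedekid
  wedekid → wedekit   [final devoicing]
  wedekit → widikit   [vowel merger]
  widikit (rule 3 does not apply)
  giving Zotunish widikit.
Only *wedekid yields all of Gavas wedegit, Irrevic wezehed, Zotunish widikit.

*wedekid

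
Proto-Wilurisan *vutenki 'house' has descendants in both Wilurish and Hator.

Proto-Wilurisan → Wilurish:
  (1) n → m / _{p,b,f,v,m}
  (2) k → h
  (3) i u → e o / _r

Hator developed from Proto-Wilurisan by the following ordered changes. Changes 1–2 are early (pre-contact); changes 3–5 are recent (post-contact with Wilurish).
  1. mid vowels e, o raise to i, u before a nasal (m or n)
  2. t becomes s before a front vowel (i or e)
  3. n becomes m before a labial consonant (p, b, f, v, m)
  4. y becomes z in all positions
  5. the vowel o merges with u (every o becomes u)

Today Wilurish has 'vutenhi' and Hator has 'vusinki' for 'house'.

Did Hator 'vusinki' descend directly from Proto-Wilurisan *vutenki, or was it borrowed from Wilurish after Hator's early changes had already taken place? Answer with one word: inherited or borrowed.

If inherited, *vutenki would pass through all of Hator's changes:
Hator: *vutenki > vutinki > vusinki  (by pre-nasal raising, palatalisation)
If borrowed from Wilurish 'vutenhi' after the early changes, it would undergo only the recent ones:
  rule 3 (nasal place assimilation): no change (vutenhi)
  rule 4 (unconditioned shift): no change (vutenhi)
  rule 5 (vowel merger): no change (vutenhi)
  ⇒ as a loan: vutenhi
Hator 'vusinki' matches the inherited outcome exactly, so it is an inherited cognate, not a loan.

inherited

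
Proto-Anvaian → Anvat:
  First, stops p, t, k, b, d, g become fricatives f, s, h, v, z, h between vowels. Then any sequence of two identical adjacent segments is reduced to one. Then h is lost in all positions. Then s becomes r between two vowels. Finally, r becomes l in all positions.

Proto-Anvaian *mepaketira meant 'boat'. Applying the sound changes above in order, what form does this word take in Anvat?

mefaelila

Anvat: *mepaketira
  mepaketira → mefahesira   [intervocalic lenition]
  mefahesira (rule 2 does not apply)
  mefahesira → mefaesira   [h-loss]
  mefaesira → mefaerira   [rhotacism]
  mefaerira → mefaelila   [unconditioned shift]
  giving Anvat mefaelila.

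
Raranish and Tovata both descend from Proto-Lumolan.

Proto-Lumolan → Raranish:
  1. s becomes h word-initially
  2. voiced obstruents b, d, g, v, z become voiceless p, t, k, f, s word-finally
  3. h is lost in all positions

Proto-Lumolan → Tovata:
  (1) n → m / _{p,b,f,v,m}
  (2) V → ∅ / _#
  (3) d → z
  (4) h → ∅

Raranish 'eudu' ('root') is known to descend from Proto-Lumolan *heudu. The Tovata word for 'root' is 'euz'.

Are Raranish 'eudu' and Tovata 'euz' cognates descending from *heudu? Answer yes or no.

Derive the expected Tovata reflex of *heudu:
Tovata: *heudu
  heudu (rule 1 does not apply)
  heudu → heud   [apocope]
  heud → heuz   [unconditioned shift]
  heuz → euz   [h-loss]
  giving Tovata euz.
Tovata 'euz' matches the regular reflex exactly, so the pair is cognate.

yes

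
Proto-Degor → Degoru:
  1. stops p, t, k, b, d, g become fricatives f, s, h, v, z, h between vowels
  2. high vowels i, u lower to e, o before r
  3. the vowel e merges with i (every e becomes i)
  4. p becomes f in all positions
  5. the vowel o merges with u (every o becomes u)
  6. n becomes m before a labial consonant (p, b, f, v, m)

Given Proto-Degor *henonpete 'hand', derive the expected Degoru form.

hinumfisi

Degoru: start from *henonpete.
  rule 1 (intervocalic lenition): henonpete → henonpese
  rule 2: no change — henonpese
  rule 3 (vowel merger): henonpese → hinonpisi
  rule 4 (unconditioned shift): hinonpisi → hinonfisi
  rule 5 (vowel merger): hinonfisi → hinunfisi
  rule 6 (nasal place assimilation): hinunfisi → hinumfisi
  ⇒ Degoru hinumfisi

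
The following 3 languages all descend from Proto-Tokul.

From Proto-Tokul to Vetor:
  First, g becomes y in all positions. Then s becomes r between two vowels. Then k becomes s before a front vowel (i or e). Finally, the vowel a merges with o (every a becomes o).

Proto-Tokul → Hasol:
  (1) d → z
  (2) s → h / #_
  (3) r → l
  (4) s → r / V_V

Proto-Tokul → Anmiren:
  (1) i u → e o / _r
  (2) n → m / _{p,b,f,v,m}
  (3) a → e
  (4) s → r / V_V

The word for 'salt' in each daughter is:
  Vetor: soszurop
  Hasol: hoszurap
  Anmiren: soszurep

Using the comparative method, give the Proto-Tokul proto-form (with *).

*soszusap

Position 6: Vetor has r, Hasol has r, Anmiren has r. In Hasol, r can only continue *s, so the proto-segment is *s.
Position 1: Vetor has s, Hasol has h, Anmiren has s. Anmiren preserves s here (none of its changes turn any other segment into s), so the proto-segment is *s.
Verify the candidate proto-form against each daughter:
Vetor: *soszusap
  soszusap (rule 1 does not apply)
  soszusap → soszurap   [rhotacism]
  soszurap (rule 3 does not apply)
  soszurap → soszurop   [vowel merger]
  giving Vetor soszurop.
Hasol: start from *soszusap.
  rule 1: no change — soszusap
  rule 2 (debuccalisation): soszusap → hoszusap
  rule 3: no change — hoszusap
  rule 4 (rhotacism): hoszusap → hoszurap
  ⇒ Hasol hoszurap
Anmiren: *soszusap
  soszusap (rule 1 does not apply)
  soszusap (rule 2 does not apply)
  soszusap → soszusep   [vowel merger]
  soszusep → soszurep   [rhotacism]
  giving Anmiren soszurep.
*soszusap is the unique common source.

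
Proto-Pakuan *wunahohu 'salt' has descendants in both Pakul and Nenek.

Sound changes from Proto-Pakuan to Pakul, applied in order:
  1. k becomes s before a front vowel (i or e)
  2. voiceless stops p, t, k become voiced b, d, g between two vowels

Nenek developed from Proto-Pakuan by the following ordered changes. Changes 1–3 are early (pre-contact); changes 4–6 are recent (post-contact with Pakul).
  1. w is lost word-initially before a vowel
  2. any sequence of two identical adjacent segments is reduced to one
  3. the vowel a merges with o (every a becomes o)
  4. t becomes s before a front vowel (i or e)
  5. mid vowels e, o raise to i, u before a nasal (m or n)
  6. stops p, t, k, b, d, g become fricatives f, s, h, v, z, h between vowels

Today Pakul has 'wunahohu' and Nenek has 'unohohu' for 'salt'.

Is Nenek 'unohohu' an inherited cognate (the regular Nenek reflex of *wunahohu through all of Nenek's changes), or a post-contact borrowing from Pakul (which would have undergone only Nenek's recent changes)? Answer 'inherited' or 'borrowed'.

If inherited, *wunahohu would pass through all of Nenek's changes:
Nenek: *wunahohu > unahohu > unohohu  (by glide loss, vowel merger)
If borrowed from Pakul 'wunahohu' after the early changes, it would undergo only the recent ones:
  rule 4 (palatalisation): no change (wunahohu)
  rule 5 (pre-nasal raising): no change (wunahohu)
  rule 6 (intervocalic lenition): no change (wunahohu)
  ⇒ as a loan: wunahohu
Nenek 'unohohu' matches the inherited outcome exactly, so it is an inherited cognate, not a loan.

inherited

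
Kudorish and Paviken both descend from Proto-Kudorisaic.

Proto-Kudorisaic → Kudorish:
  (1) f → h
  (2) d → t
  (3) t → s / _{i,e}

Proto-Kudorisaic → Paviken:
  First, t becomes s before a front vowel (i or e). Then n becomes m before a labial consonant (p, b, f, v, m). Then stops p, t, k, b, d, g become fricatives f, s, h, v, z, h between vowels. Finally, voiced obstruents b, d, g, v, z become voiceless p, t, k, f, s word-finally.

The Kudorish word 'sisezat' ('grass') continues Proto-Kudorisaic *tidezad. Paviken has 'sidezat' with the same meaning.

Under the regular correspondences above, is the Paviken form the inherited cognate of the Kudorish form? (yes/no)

no

Derive the expected Paviken reflex of *tidezad:
Paviken: *tidezad
  tidezad → sidezad   [palatalisation]
  sidezad (rule 2 does not apply)
  sidezad → sizezad   [intervocalic lenition]
  sizezad → sizezat   [final devoicing]
  giving Paviken sizezat.
The regular Paviken reflex would be 'sizezat', but the attested form is 'sidezat'. The correspondence is irregular, so they are not cognates (the Paviken form has a different source).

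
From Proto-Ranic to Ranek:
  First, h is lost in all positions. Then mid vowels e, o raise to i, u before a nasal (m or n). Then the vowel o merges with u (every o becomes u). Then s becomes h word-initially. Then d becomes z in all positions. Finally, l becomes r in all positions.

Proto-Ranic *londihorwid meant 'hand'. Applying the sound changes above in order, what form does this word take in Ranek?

Ranek: *londihorwid > londiorwid > lundiorwid > lundiurwid > lunziurwiz > runziurwiz  (by h-loss, pre-nasal raising, vowel merger, unconditioned shift, unconditioned shift)

runziurwiz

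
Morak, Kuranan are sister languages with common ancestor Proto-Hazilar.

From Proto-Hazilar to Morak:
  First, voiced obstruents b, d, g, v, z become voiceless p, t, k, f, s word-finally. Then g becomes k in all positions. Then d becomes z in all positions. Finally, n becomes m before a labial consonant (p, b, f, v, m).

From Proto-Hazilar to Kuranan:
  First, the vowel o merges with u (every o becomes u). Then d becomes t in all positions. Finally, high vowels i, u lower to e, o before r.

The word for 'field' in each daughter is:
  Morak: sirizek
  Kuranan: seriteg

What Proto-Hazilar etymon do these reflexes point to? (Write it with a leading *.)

*sirideg

Position 5: Morak has z, Kuranan has t. Taking the neighbouring segments as reconstructed: Morak z could go back to *d or *z; Kuranan t could go back to *t or *d — the one source consistent with every daughter is *d.
Position 7: Morak has k, Kuranan has g. Kuranan preserves g here (none of its changes turn any other segment into g), so the proto-segment is *g.
Verify the candidate proto-form against each daughter:
Morak: *sirideg
  sirideg → siridek   [final devoicing]
  siridek (rule 2 does not apply)
  siridek → sirizek   [unconditioned shift]
  sirizek (rule 4 does not apply)
  giving Morak sirizek.
Kuranan: *sirideg
  sirideg (rule 1 does not apply)
  sirideg → siriteg   [unconditioned shift]
  siriteg → seriteg   [pre-rhotic lowering]
  giving Kuranan seriteg.
*sirideg is the unique common source.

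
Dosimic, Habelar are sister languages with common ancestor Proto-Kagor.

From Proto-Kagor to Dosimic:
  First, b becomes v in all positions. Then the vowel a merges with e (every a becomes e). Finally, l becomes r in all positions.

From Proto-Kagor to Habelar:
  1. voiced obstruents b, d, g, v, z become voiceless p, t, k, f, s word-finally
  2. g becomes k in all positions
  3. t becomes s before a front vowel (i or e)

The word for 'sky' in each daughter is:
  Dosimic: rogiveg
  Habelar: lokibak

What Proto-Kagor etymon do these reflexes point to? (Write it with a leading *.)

Position 6: Dosimic has e, Habelar has a. Habelar preserves a here (none of its changes turn any other segment into a), so the proto-segment is *a.
Position 3: Dosimic has g, Habelar has k. Dosimic preserves g here (none of its changes turn any other segment into g), so the proto-segment is *g.
This points to *logibag. Verify forward in each daughter:
Dosimic: *logibag > logivag > logiveg > rogiveg  (by unconditioned shift, vowel merger, unconditioned shift)
Habelar: *logibag
  logibag → logibak   [final devoicing]
  logibak → lokibak   [unconditioned shift]
  lokibak (rule 3 does not apply)
  giving Habelar lokibak.
No other proto-form is consistent with every reflex, so the reconstruction is *logibag.

*logibag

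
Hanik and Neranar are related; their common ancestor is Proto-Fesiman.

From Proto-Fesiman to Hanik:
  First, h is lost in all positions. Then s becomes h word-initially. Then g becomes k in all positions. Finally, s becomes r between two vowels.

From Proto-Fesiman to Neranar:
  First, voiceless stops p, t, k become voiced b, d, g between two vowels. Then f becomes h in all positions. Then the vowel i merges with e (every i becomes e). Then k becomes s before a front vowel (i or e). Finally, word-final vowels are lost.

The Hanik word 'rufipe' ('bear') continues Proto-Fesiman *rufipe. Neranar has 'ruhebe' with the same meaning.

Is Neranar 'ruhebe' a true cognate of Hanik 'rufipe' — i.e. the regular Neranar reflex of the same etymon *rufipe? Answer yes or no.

Derive the expected Neranar reflex of *rufipe:
Neranar: *rufipe > rufibe > ruhibe > ruhebe > ruheb  (by intervocalic voicing, unconditioned shift, vowel merger, apocope)
The regular Neranar reflex would be 'ruheb', but the attested form is 'ruhebe'. The correspondence is irregular, so they are not cognates (the Neranar form has a different source).

no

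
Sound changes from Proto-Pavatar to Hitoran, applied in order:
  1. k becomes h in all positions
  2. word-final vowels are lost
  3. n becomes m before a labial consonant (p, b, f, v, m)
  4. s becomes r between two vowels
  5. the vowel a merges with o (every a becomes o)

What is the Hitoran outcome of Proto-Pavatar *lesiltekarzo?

Hitoran: *lesiltekarzo
  lesiltekarzo → lesilteharzo   [unconditioned shift]
  lesilteharzo → lesilteharz   [apocope]
  lesilteharz (rule 3 does not apply)
  lesilteharz → lerilteharz   [rhotacism]
  lerilteharz → leriltehorz   [vowel merger]
  giving Hitoran leriltehorz.

leriltehorz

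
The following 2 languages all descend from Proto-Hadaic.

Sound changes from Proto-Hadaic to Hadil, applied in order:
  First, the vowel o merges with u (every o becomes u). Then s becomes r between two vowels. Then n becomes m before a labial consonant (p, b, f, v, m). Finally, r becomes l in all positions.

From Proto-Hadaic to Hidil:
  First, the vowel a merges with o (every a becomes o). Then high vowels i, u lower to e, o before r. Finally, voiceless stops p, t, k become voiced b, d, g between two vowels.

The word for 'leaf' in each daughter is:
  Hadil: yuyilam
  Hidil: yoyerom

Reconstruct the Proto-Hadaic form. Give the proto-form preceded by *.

*yoyiram

Position 2: Hadil has u, Hidil has o. Taking the neighbouring segments as reconstructed: Hadil u could go back to *o or *u; Hidil o could go back to *a or *o — the one source consistent with every daughter is *o.
Position 5: Hadil has l, Hidil has r. Hidil preserves r here (none of its changes turn any other segment into r), so the proto-segment is *r.
Continuing position by position gives *yoyiram; check it forward:
Hadil: *yoyiram
  yoyiram → yuyiram   [vowel merger]
  yuyiram (rule 2 does not apply)
  yuyiram (rule 3 does not apply)
  yuyiram → yuyilam   [unconditioned shift]
  giving Hadil yuyilam.
Hidil: *yoyiram
  yoyiram → yoyirom   [vowel merger]
  yoyirom → yoyerom   [pre-rhotic lowering]
  yoyerom (rule 3 does not apply)
  giving Hidil yoyerom.
No other proto-form is consistent with every reflex, so the reconstruction is *yoyiram.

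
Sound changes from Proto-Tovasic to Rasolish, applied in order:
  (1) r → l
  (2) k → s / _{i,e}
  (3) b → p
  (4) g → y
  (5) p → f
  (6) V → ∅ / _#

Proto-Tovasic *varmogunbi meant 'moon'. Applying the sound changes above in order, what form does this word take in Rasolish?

Rasolish: start from *varmogunbi.
  rule 1 (unconditioned shift): varmogunbi → valmogunbi
  rule 2: no change — valmogunbi
  rule 3 (unconditioned shift): valmogunbi → valmogunpi
  rule 4 (unconditioned shift): valmogunpi → valmoyunpi
  rule 5 (unconditioned shift): valmoyunpi → valmoyunfi
  rule 6 (apocope): valmoyunfi → valmoyunf
  ⇒ Rasolish valmoyunf

valmoyunf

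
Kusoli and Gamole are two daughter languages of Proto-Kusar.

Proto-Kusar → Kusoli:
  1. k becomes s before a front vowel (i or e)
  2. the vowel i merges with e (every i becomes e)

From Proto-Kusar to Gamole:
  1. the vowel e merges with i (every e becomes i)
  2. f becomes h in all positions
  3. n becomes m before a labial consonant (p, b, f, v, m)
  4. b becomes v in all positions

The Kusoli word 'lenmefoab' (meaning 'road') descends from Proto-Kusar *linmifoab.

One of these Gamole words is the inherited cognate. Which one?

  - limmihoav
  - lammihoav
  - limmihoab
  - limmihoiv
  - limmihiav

Gamole: *linmifoab > linmihoab > limmihoab > limmihoav  (by unconditioned shift, nasal place assimilation, unconditioned shift)

limmihoav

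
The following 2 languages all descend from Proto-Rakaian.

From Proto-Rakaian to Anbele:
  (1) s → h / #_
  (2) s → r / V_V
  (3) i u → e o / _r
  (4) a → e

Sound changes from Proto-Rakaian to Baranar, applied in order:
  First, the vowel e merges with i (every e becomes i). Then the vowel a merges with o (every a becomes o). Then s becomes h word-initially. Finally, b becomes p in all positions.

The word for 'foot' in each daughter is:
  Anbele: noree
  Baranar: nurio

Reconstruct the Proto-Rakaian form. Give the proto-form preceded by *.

Position 5: Anbele has e, Baranar has o. Taking the neighbouring segments as reconstructed: Anbele e could go back to *a or *e; Baranar o could go back to *a or *o — the one source consistent with every daughter is *a.
Position 2: Anbele has o, Baranar has u. Baranar preserves u here (none of its changes turn any other segment into u), so the proto-segment is *u.
Position 4: Anbele has e, Baranar has i. Taking the neighbouring segments as reconstructed: Anbele e could go back to *a or *e; Baranar i could go back to *e or *i — the one source consistent with every daughter is *e.
Continuing position by position gives *nurea; check it forward:
Anbele: start from *nurea.
  rule 1: no change — nurea
  rule 2: no change — nurea
  rule 3 (pre-rhotic lowering): nurea → norea
  rule 4 (vowel merger): norea → noree
  ⇒ Anbele noree
Baranar: start from *nurea.
  rule 1 (vowel merger): nurea → nuria
  rule 2 (vowel merger): nuria → nurio
  rule 3: no change — nurio
  rule 4: no change — nurio
  ⇒ Baranar nurio
No other proto-form is consistent with every reflex, so the reconstruction is *nurea.

*nurea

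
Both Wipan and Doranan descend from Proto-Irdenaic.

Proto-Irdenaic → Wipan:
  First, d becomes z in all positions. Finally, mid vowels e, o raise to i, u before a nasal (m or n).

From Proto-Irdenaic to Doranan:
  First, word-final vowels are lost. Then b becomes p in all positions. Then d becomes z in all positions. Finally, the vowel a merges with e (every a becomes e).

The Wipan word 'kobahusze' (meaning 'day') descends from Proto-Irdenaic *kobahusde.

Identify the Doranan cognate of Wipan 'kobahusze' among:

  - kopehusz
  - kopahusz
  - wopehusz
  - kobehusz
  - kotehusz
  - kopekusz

Doranan: *kobahusde > kobahusd > kopahusd > kopahusz > kopehusz  (by apocope, unconditioned shift, unconditioned shift, vowel merger)
Among the options, 'kopehusz' alone shows every Doranan change applied in order.

kopehusz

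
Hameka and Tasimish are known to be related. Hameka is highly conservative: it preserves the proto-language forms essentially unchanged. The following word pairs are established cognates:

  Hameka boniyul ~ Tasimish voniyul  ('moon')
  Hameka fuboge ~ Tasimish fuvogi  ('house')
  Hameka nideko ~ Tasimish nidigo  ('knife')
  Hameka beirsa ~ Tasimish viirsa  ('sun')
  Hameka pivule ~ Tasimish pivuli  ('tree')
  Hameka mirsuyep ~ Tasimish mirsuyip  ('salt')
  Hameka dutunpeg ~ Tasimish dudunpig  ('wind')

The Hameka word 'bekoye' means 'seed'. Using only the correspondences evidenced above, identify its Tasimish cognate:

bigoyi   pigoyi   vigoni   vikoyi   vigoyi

vigoyi

beirsa ~ viirsa — Hameka b corresponds to Tasimish v word-initially before a front vowel.
nideko ~ nidigo, dutunpeg ~ dudunpig — Hameka e corresponds to Tasimish i after a consonant, before a consonant other than r, m, n, p, b, f, v.
nideko ~ nidigo — Hameka k corresponds to Tasimish g between vowels (before a back vowel).
fuboge ~ fuvogi, pivule ~ pivuli — Hameka e corresponds to Tasimish i word-finally.
Applying these to Hameka 'bekoye':
  bekoye → vekoye   (b→v word-initially before a front vowel)
  vekoye → vikoye   (e→i after a consonant, before a consonant other than r, m, n, p, b, f, v)
  vikoye → vigoye   (k→g between vowels (before a back vowel))
  vigoye → vigoyi   (e→i word-finally)
So the Tasimish cognate is 'vigoyi'.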